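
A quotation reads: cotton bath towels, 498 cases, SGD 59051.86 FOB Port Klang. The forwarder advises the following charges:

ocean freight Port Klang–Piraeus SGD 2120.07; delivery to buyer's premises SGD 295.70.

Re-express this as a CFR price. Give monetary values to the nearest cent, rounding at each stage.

Not relevant to the conversion: delivery — on the buyer under both terms; not part of either seller's price.
From FOB to CFR, the seller additionally bears: freight.
CFR price = 59051.86 + 2120.07 = 61171.93

CFR price: SGD 61171.93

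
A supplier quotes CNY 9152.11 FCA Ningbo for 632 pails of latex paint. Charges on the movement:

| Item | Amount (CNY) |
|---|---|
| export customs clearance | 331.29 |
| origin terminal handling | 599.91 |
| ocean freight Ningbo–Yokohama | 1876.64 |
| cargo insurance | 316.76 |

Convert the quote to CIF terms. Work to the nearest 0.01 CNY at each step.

CIF price: CNY 11945.42

Not relevant to the conversion: export clearance — on the seller under both FCA and CIF; already in the FCA price and stays in the CIF price.
From FCA to CIF, the seller additionally bears: origin terminal, freight, insurance.
CIF price = 9152.11 + 599.91 + 1876.64 + 316.76 = 11945.42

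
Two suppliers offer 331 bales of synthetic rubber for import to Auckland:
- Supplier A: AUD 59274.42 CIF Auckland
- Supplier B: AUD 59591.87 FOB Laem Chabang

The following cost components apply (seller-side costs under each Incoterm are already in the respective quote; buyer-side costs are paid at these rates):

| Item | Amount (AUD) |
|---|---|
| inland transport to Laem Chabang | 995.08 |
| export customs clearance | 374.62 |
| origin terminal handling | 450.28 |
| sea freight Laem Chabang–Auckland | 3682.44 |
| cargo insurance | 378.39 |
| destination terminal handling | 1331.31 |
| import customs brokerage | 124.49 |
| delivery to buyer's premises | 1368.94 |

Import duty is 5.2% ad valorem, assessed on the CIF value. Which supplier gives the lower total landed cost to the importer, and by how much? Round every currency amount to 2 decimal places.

Supplier A is cheaper by AUD 4605.95

Supplier A (CIF):
The CIF price already equals the CIF value: 59274.42
Import duty = 59274.42 × 5.2% = 3082.27
Buyer bears (A): 1331.31 + 124.49 + 1368.94 = 2824.74
Landed cost (A) = invoice 59274.42 + 2824.74 + duty 3082.27 = 65181.43
Supplier B (FOB):
CIF value = FOB price + freight + insurance = 59591.87 + 3682.44 + 378.39 = 63652.70
Import duty = 63652.70 × 5.2% = 3309.94
Buyer bears (B): 3682.44 + 378.39 + 1331.31 + 124.49 + 1368.94 = 6885.57
Landed cost (B) = invoice 59591.87 + 6885.57 + duty 3309.94 = 69787.38
Difference = |65181.43 − 69787.38| = 4605.95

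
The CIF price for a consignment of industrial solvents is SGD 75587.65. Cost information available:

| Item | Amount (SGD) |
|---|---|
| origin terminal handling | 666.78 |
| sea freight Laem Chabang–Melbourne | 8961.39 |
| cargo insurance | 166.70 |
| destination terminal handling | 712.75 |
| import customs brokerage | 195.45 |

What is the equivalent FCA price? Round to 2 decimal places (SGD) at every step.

FCA price: SGD 65792.78

Not relevant to the conversion: brokerage, destination terminal — on the buyer under both terms; not part of either seller's price.
From CIF to FCA, the seller no longer bears: origin terminal, freight, insurance.
FCA price = 75587.65 − 666.78 − 8961.39 − 166.70 = 65792.78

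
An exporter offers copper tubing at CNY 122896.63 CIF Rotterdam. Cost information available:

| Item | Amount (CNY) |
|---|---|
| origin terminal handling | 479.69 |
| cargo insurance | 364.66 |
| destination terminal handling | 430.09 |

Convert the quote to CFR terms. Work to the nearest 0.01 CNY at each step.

Not relevant to the conversion: origin terminal — on the seller under both CIF and CFR; already in the CIF price and stays in the CFR price. destination terminal — on the buyer under both terms; not part of either seller's price.
From CIF to CFR, the seller no longer bears: insurance.
CFR price = 122896.63 − 364.66 = 122531.97

CFR price: CNY 122531.97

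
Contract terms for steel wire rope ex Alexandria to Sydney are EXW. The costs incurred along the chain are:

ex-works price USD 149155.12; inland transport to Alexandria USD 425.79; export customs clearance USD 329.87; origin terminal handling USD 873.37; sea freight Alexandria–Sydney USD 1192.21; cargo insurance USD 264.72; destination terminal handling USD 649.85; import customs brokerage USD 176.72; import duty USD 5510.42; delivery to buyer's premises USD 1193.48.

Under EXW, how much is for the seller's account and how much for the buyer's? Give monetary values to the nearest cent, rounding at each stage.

Seller: USD 149155.12; buyer: USD 10616.43

EXW: the seller makes goods available at their premises; the buyer bears all onward costs.
Seller's account: goods 149155.12 = 149155.12
Buyer's account: inland to port 425.79 + export clearance 329.87 + origin terminal 873.37 + freight 1192.21 + insurance 264.72 + destination terminal 649.85 + brokerage 176.72 + duty 5510.42 + delivery 1193.48 = 10616.43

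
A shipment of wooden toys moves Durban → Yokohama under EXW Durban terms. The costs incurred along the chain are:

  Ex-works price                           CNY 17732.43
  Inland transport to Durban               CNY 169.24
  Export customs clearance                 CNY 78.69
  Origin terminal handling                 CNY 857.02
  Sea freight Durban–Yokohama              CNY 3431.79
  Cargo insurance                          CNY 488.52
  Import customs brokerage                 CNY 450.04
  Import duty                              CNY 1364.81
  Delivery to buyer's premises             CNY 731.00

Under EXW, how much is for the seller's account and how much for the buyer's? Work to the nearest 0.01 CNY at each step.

EXW: the seller makes goods available at their premises; the buyer bears all onward costs.
Seller's account: goods 17732.43 = 17732.43
Buyer's account: inland to port 169.24 + export clearance 78.69 + origin terminal 857.02 + freight 3431.79 + insurance 488.52 + brokerage 450.04 + duty 1364.81 + delivery 731.00 = 7571.11

Seller: CNY 17732.43; buyer: CNY 7571.11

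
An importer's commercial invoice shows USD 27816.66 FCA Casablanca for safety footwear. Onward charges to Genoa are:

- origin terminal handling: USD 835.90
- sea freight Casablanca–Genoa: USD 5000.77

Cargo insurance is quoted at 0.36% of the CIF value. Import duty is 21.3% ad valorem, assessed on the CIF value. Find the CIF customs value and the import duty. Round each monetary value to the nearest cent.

Let C be the CIF value. C = FCA price + pre-shipment costs + freight + 0.36% × C
C − 0.36% × C = 27816.66 + 835.90 + 5000.77
0.9964 × C = 33653.33
C = 33653.33 / 0.9964 = 33774.92
Insurance premium = 0.36% × 33774.92 = 121.59
Import duty = 33774.92 × 21.3% = 7194.06

CIF value: USD 33774.92; import duty: USD 7194.06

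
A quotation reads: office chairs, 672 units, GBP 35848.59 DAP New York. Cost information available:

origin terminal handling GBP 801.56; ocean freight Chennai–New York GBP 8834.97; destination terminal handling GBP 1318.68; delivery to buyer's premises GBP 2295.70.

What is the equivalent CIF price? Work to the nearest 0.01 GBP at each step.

CIF price: GBP 32234.21

Not relevant to the conversion: origin terminal, freight — on the seller under both DAP and CIF; already in the DAP price and stays in the CIF price.
From DAP to CIF, the seller no longer bears: destination terminal, delivery.
CIF price = 35848.59 − 1318.68 − 2295.70 = 32234.21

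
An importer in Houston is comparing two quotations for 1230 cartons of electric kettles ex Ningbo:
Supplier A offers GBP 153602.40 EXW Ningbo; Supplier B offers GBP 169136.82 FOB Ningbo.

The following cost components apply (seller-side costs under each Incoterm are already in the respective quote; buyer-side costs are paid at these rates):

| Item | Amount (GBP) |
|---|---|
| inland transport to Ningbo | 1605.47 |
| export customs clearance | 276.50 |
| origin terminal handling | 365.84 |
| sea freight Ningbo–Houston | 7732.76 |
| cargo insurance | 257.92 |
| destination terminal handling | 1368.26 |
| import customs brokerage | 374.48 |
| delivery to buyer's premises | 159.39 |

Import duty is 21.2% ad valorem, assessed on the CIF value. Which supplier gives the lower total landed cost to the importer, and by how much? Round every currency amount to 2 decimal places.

Supplier A is cheaper by GBP 16103.37

Supplier A (EXW):
CIF value = EXW price + inland to port + export clearance + origin terminal + freight + insurance = 153602.40 + 1605.47 + 276.50 + 365.84 + 7732.76 + 257.92 = 163840.89
Import duty = 163840.89 × 21.2% = 34734.27
Buyer bears (A): 1605.47 + 276.50 + 365.84 + 7732.76 + 257.92 + 1368.26 + 374.48 + 159.39 = 12140.62
Landed cost (A) = invoice 153602.40 + 12140.62 + duty 34734.27 = 200477.29
Supplier B (FOB):
CIF value = FOB price + freight + insurance = 169136.82 + 7732.76 + 257.92 = 177127.50
Import duty = 177127.50 × 21.2% = 37551.03
Buyer bears (B): 7732.76 + 257.92 + 1368.26 + 374.48 + 159.39 = 9892.81
Landed cost (B) = invoice 169136.82 + 9892.81 + duty 37551.03 = 216580.66
Difference = |200477.29 − 216580.66| = 16103.37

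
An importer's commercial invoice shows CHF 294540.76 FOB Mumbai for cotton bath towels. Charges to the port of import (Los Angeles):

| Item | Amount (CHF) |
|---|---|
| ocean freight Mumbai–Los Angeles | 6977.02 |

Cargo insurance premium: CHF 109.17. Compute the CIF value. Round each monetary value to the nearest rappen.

CIF = FOB price + freight + insurance
CIF = 294540.76 + 6977.02 + 109.17 = 301626.95

CIF value: CHF 301626.95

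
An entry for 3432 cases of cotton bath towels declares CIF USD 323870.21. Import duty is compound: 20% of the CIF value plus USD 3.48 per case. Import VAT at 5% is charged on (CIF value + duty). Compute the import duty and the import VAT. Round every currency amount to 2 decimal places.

Import duty: USD 76717.40; import VAT: USD 20029.38

Ad valorem component: 323870.21 × 20% = 64774.04
Specific component: 3432 × 3.48 = 11943.36
Import duty = 64774.04 + 11943.36 = 76717.40
VAT base = CIF + duty = 323870.21 + 76717.40 = 400587.61
Import VAT = 400587.61 × 5% = 20029.38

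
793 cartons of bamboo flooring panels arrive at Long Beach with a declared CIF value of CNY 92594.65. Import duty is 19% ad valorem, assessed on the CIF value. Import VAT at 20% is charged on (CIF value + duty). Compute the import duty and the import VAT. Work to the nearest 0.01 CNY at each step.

Import duty = 92594.65 × 19% = 17592.98
VAT base = CIF + duty = 92594.65 + 17592.98 = 110187.63
Import VAT = 110187.63 × 20% = 22037.53

Import duty: CNY 17592.98; import VAT: CNY 22037.53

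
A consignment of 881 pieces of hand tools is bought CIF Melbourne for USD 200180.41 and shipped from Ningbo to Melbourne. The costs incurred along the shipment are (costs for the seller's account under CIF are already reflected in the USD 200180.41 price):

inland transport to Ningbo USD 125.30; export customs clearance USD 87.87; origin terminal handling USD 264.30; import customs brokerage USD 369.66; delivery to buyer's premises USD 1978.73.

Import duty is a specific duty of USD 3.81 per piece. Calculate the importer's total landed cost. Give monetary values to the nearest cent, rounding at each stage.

CIF: the seller pays costs through ocean freight and marine insurance to the destination port.
Already in the invoice (seller's account under CIF): inland to port, export clearance, origin terminal — exclude.
The CIF price already equals the CIF value: 200180.41
Import duty = 881 × 3.81 = 3356.61
Buyer bears: brokerage 369.66 + delivery 1978.73 + duty 3356.61 = 5705.00
Landed cost = invoice 200180.41 + 5705.00 = 205885.41

Total landed cost: USD 205885.41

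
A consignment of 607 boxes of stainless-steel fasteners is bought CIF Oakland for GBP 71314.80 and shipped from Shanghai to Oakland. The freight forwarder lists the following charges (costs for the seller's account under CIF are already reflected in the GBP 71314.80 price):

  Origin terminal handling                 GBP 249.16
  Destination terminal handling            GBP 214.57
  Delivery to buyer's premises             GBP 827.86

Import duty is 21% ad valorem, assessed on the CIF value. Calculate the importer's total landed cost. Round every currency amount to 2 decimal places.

CIF: the seller pays costs through ocean freight and marine insurance to the destination port.
Already in the invoice (seller's account under CIF): origin terminal — exclude.
The CIF price already equals the CIF value: 71314.80
Import duty = 71314.80 × 21% = 14976.11
Buyer bears: destination terminal 214.57 + delivery 827.86 + duty 14976.11 = 16018.54
Landed cost = invoice 71314.80 + 16018.54 = 87333.34

Total landed cost: GBP 87333.34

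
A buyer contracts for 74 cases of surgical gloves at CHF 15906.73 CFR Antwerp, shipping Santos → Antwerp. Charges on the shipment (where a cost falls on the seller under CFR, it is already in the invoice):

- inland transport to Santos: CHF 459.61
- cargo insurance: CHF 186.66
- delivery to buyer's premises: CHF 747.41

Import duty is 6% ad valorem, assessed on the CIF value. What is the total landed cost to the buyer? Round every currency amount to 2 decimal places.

CFR: the seller pays costs through ocean freight to the destination port, but not insurance.
Already in the invoice (seller's account under CFR): inland to port — exclude.
CIF value = CFR price + insurance = 15906.73 + 186.66 = 16093.39
Import duty = 16093.39 × 6% = 965.60
Buyer bears: insurance 186.66 + delivery 747.41 + duty 965.60 = 1899.67
Landed cost = invoice 15906.73 + 1899.67 = 17806.40

Total landed cost: CHF 17806.40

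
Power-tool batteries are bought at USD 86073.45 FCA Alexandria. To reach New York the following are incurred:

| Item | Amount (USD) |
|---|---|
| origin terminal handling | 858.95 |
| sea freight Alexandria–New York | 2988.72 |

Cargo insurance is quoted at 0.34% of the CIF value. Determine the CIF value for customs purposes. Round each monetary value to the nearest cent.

CIF value: USD 90227.89

Let C be the CIF value. C = FCA price + pre-shipment costs + freight + 0.34% × C
C − 0.34% × C = 86073.45 + 858.95 + 2988.72
0.9966 × C = 89921.12
C = 89921.12 / 0.9966 = 90227.89
Insurance premium = 0.34% × 90227.89 = 306.77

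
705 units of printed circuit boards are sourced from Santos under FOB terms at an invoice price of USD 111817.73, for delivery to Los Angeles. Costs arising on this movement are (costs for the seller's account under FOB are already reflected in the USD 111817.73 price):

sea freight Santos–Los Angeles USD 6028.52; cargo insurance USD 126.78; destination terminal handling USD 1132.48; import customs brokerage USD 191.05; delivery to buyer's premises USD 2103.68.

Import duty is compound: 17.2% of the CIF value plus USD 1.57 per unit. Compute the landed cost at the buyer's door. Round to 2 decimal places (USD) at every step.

FOB: the seller bears costs until goods are on board at the origin port; the buyer bears freight, insurance and all costs thereafter.
CIF value = FOB price + freight + insurance = 111817.73 + 6028.52 + 126.78 = 117973.03
Ad valorem component: 117973.03 × 17.2% = 20291.36
Specific component: 705 × 1.57 = 1106.85
Import duty = 20291.36 + 1106.85 = 21398.21
Buyer bears: freight 6028.52 + insurance 126.78 + destination terminal 1132.48 + brokerage 191.05 + delivery 2103.68 + duty 21398.21 = 30980.72
Landed cost = invoice 111817.73 + 30980.72 = 142798.45

Total landed cost: USD 142798.45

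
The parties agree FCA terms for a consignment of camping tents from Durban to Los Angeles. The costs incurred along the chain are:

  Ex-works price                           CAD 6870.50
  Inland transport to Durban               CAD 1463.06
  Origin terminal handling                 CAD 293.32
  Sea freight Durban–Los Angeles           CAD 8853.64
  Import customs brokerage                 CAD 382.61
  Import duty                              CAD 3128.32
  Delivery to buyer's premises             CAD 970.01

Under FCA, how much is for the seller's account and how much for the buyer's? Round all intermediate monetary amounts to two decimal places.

Seller: CAD 8333.56; buyer: CAD 13627.90

FCA: the seller delivers export-cleared goods to the carrier; the buyer bears costs from that point.
Seller's account: goods 6870.50 + inland to port 1463.06 = 8333.56
Buyer's account: origin terminal 293.32 + freight 8853.64 + brokerage 382.61 + duty 3128.32 + delivery 970.01 = 13627.90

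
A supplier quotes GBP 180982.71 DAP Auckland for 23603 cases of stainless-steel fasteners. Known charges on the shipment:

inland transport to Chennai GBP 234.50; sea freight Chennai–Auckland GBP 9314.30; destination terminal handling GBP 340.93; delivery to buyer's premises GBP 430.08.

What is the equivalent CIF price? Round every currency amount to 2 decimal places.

CIF price: GBP 180211.70

Not relevant to the conversion: freight, inland to port — on the seller under both DAP and CIF; already in the DAP price and stays in the CIF price.
From DAP to CIF, the seller no longer bears: destination terminal, delivery.
CIF price = 180982.71 − 340.93 − 430.08 = 180211.70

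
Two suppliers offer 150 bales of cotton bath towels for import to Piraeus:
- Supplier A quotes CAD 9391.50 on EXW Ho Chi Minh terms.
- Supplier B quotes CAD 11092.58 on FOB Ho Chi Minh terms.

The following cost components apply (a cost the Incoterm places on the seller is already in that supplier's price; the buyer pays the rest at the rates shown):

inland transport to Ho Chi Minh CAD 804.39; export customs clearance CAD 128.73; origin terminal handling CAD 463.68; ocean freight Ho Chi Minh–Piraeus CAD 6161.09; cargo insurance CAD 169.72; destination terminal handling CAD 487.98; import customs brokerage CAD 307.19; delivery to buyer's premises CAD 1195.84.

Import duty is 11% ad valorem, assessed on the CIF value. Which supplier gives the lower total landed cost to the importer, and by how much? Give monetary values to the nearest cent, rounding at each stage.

Supplier A (EXW):
CIF value = EXW price + inland to port + export clearance + origin terminal + freight + insurance = 9391.50 + 804.39 + 128.73 + 463.68 + 6161.09 + 169.72 = 17119.11
Import duty = 17119.11 × 11% = 1883.10
Buyer bears (A): 804.39 + 128.73 + 463.68 + 6161.09 + 169.72 + 487.98 + 307.19 + 1195.84 = 9718.62
Landed cost (A) = invoice 9391.50 + 9718.62 + duty 1883.10 = 20993.22
Supplier B (FOB):
CIF value = FOB price + freight + insurance = 11092.58 + 6161.09 + 169.72 = 17423.39
Import duty = 17423.39 × 11% = 1916.57
Buyer bears (B): 6161.09 + 169.72 + 487.98 + 307.19 + 1195.84 = 8321.82
Landed cost (B) = invoice 11092.58 + 8321.82 + duty 1916.57 = 21330.97
Difference = |20993.22 − 21330.97| = 337.75

Supplier A is cheaper by CAD 337.75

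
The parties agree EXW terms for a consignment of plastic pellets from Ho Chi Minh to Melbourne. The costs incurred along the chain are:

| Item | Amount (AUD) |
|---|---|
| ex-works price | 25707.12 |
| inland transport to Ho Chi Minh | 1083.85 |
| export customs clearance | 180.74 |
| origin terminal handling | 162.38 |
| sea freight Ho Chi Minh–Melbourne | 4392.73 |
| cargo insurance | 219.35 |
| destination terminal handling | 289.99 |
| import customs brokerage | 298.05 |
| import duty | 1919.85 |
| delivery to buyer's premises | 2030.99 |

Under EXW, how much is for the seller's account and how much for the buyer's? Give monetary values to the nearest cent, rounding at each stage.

Seller: AUD 25707.12; buyer: AUD 10577.93

EXW: the seller makes goods available at their premises; the buyer bears all onward costs.
Seller's account: goods 25707.12 = 25707.12
Buyer's account: inland to port 1083.85 + export clearance 180.74 + origin terminal 162.38 + freight 4392.73 + insurance 219.35 + destination terminal 289.99 + brokerage 298.05 + duty 1919.85 + delivery 2030.99 = 10577.93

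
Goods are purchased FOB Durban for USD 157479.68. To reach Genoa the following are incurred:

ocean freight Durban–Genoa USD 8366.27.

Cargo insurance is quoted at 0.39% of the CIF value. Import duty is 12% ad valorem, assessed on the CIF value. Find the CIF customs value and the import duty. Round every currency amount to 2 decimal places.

Let C be the CIF value. C = FOB price + freight + 0.39% × C
C − 0.39% × C = 157479.68 + 8366.27
0.9961 × C = 165845.95
C = 165845.95 / 0.9961 = 166495.28
Insurance premium = 0.39% × 166495.28 = 649.33
Import duty = 166495.28 × 12% = 19979.43

CIF value: USD 166495.28; import duty: USD 19979.43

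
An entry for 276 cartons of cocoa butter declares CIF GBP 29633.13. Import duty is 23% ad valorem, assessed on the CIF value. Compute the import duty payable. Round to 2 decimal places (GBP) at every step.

Import duty: GBP 6815.62

Import duty = 29633.13 × 23% = 6815.62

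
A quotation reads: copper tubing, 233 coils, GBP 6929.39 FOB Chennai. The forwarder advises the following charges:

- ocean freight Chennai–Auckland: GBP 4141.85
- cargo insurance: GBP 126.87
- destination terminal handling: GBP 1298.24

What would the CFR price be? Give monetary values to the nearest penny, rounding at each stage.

Not relevant to the conversion: destination terminal, insurance — on the buyer under both terms; not part of either seller's price.
From FOB to CFR, the seller additionally bears: freight.
CFR price = 6929.39 + 4141.85 = 11071.24

CFR price: GBP 11071.24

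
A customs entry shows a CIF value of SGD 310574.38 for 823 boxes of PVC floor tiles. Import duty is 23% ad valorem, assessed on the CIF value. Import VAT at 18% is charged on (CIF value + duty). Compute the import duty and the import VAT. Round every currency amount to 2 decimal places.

Import duty = 310574.38 × 23% = 71432.11
VAT base = CIF + duty = 310574.38 + 71432.11 = 382006.49
Import VAT = 382006.49 × 18% = 68761.17

Import duty: SGD 71432.11; import VAT: SGD 68761.17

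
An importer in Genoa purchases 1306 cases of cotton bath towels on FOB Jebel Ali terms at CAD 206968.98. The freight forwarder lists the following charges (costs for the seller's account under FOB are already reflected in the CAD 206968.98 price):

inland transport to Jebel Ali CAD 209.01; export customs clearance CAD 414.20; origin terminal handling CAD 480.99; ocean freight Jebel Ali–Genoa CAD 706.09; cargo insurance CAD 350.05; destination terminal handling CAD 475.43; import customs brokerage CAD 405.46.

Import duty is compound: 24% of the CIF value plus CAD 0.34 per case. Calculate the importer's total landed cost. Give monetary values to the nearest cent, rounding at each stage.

Total landed cost: CAD 259276.08

FOB: the seller bears costs until goods are on board at the origin port; the buyer bears freight, insurance and all costs thereafter.
Already in the invoice (seller's account under FOB): inland to port, export clearance, origin terminal — exclude.
CIF value = FOB price + freight + insurance = 206968.98 + 706.09 + 350.05 = 208025.12
Ad valorem component: 208025.12 × 24% = 49926.03
Specific component: 1306 × 0.34 = 444.04
Import duty = 49926.03 + 444.04 = 50370.07
Buyer bears: freight 706.09 + insurance 350.05 + destination terminal 475.43 + brokerage 405.46 + duty 50370.07 = 52307.10
Landed cost = invoice 206968.98 + 52307.10 = 259276.08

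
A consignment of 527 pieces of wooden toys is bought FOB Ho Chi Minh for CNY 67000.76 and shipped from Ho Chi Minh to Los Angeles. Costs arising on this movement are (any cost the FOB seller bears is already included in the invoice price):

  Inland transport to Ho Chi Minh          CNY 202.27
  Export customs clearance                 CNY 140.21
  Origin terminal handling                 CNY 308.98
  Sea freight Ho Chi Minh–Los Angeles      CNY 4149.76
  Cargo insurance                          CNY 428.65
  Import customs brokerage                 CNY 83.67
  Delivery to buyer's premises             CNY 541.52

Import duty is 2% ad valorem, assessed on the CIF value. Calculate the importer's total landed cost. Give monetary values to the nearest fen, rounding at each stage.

Total landed cost: CNY 73635.94

FOB: the seller bears costs until goods are on board at the origin port; the buyer bears freight, insurance and all costs thereafter.
Already in the invoice (seller's account under FOB): inland to port, export clearance, origin terminal — exclude.
CIF value = FOB price + freight + insurance = 67000.76 + 4149.76 + 428.65 = 71579.17
Import duty = 71579.17 × 2% = 1431.58
Buyer bears: freight 4149.76 + insurance 428.65 + brokerage 83.67 + delivery 541.52 + duty 1431.58 = 6635.18
Landed cost = invoice 67000.76 + 6635.18 = 73635.94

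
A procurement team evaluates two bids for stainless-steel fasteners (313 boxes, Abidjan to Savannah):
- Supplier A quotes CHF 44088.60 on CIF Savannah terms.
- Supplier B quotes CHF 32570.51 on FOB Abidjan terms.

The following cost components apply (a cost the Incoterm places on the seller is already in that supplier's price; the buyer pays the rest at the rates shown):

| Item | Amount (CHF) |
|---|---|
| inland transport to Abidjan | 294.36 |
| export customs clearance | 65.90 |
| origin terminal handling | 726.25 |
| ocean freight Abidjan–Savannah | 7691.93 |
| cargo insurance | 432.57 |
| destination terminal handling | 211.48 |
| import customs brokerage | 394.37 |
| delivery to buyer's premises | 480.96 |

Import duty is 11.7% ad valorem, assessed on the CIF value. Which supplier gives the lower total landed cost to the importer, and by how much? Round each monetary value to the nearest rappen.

Supplier B is cheaper by CHF 3790.64

Supplier A (CIF):
The CIF price already equals the CIF value: 44088.60
Import duty = 44088.60 × 11.7% = 5158.37
Buyer bears (A): 211.48 + 394.37 + 480.96 = 1086.81
Landed cost (A) = invoice 44088.60 + 1086.81 + duty 5158.37 = 50333.78
Supplier B (FOB):
CIF value = FOB price + freight + insurance = 32570.51 + 7691.93 + 432.57 = 40695.01
Import duty = 40695.01 × 11.7% = 4761.32
Buyer bears (B): 7691.93 + 432.57 + 211.48 + 394.37 + 480.96 = 9211.31
Landed cost (B) = invoice 32570.51 + 9211.31 + duty 4761.32 = 46543.14
Difference = |50333.78 − 46543.14| = 3790.64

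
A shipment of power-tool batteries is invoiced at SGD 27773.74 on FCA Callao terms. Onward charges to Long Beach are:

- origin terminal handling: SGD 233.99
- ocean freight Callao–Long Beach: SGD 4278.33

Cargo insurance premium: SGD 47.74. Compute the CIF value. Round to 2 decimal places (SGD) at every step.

CIF = FCA price + pre-shipment costs + freight + insurance
CIF = 27773.74 + 233.99 + 4278.33 + 47.74 = 32333.80

CIF value: SGD 32333.80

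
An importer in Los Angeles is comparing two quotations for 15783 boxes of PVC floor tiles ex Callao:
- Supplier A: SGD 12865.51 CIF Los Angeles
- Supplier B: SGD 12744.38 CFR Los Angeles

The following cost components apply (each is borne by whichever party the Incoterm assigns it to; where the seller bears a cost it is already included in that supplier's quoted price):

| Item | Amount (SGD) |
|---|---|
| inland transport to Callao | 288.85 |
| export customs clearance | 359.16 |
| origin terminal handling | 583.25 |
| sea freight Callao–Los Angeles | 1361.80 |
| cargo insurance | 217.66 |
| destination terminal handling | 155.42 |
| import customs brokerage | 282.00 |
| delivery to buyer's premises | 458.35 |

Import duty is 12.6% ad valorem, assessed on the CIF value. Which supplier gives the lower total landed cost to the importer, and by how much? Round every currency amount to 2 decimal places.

Supplier A (CIF):
The CIF price already equals the CIF value: 12865.51
Import duty = 12865.51 × 12.6% = 1621.05
Buyer bears (A): 155.42 + 282.00 + 458.35 = 895.77
Landed cost (A) = invoice 12865.51 + 895.77 + duty 1621.05 = 15382.33
Supplier B (CFR):
CIF value = CFR price + insurance = 12744.38 + 217.66 = 12962.04
Import duty = 12962.04 × 12.6% = 1633.22
Buyer bears (B): 217.66 + 155.42 + 282.00 + 458.35 = 1113.43
Landed cost (B) = invoice 12744.38 + 1113.43 + duty 1633.22 = 15491.03
Difference = |15382.33 − 15491.03| = 108.70

Supplier A is cheaper by SGD 108.70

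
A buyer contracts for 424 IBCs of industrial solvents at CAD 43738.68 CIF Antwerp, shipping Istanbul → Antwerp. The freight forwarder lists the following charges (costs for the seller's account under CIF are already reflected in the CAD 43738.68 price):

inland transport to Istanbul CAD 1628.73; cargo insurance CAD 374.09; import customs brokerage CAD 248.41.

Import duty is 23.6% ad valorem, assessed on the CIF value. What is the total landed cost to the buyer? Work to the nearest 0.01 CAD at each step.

Total landed cost: CAD 54309.42

CIF: the seller pays costs through ocean freight and marine insurance to the destination port.
Already in the invoice (seller's account under CIF): inland to port, insurance — exclude.
The CIF price already equals the CIF value: 43738.68
Import duty = 43738.68 × 23.6% = 10322.33
Buyer bears: brokerage 248.41 + duty 10322.33 = 10570.74
Landed cost = invoice 43738.68 + 10570.74 = 54309.42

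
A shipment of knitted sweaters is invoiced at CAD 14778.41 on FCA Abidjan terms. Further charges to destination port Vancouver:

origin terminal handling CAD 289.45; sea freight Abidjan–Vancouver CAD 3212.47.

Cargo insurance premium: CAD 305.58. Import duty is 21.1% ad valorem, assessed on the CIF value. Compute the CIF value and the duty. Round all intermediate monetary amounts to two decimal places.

CIF value: CAD 18585.91; import duty: CAD 3921.63

CIF = FCA price + pre-shipment costs + freight + insurance
CIF = 14778.41 + 289.45 + 3212.47 + 305.58 = 18585.91
Import duty = 18585.91 × 21.1% = 3921.63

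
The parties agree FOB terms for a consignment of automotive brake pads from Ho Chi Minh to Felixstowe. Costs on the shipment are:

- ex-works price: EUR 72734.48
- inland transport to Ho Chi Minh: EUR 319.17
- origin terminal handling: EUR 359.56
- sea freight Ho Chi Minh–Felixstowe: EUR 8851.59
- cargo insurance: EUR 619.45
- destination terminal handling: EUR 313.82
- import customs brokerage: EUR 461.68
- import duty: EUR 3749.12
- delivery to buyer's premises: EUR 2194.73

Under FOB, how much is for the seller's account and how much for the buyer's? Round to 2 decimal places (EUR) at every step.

Seller: EUR 73413.21; buyer: EUR 16190.39

FOB: the seller bears costs until goods are on board at the origin port; the buyer bears freight, insurance and all costs thereafter.
Seller's account: goods 72734.48 + inland to port 319.17 + origin terminal 359.56 = 73413.21
Buyer's account: freight 8851.59 + insurance 619.45 + destination terminal 313.82 + brokerage 461.68 + duty 3749.12 + delivery 2194.73 = 16190.39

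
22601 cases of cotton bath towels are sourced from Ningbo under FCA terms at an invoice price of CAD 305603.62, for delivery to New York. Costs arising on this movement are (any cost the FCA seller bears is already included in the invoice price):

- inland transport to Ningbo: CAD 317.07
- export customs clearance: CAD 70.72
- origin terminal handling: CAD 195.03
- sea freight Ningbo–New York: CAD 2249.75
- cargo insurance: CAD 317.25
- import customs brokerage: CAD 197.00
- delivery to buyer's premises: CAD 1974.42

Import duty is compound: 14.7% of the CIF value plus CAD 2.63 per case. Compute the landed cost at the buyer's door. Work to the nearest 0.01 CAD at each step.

Total landed cost: CAD 415307.45

FCA: the seller delivers export-cleared goods to the carrier; the buyer bears costs from that point.
Already in the invoice (seller's account under FCA): inland to port, export clearance — exclude.
CIF value = FCA price + origin terminal + freight + insurance = 305603.62 + 195.03 + 2249.75 + 317.25 = 308365.65
Ad valorem component: 308365.65 × 14.7% = 45329.75
Specific component: 22601 × 2.63 = 59440.63
Import duty = 45329.75 + 59440.63 = 104770.38
Buyer bears: origin terminal 195.03 + freight 2249.75 + insurance 317.25 + brokerage 197.00 + delivery 1974.42 + duty 104770.38 = 109703.83
Landed cost = invoice 305603.62 + 109703.83 = 415307.45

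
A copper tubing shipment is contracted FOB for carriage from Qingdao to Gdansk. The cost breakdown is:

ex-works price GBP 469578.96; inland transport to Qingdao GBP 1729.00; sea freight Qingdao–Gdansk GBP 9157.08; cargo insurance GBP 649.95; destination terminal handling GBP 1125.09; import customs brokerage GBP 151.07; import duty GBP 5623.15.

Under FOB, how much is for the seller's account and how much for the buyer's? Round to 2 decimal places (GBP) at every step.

FOB: the seller bears costs until goods are on board at the origin port; the buyer bears freight, insurance and all costs thereafter.
Seller's account: goods 469578.96 + inland to port 1729.00 = 471307.96
Buyer's account: freight 9157.08 + insurance 649.95 + destination terminal 1125.09 + brokerage 151.07 + duty 5623.15 = 16706.34

Seller: GBP 471307.96; buyer: GBP 16706.34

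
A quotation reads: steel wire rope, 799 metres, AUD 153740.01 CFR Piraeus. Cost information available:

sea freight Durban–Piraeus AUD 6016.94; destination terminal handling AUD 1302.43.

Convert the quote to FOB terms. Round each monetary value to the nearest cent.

Not relevant to the conversion: destination terminal — on the buyer under both terms; not part of either seller's price.
From CFR to FOB, the seller no longer bears: freight.
FOB price = 153740.01 − 6016.94 = 147723.07

FOB price: AUD 147723.07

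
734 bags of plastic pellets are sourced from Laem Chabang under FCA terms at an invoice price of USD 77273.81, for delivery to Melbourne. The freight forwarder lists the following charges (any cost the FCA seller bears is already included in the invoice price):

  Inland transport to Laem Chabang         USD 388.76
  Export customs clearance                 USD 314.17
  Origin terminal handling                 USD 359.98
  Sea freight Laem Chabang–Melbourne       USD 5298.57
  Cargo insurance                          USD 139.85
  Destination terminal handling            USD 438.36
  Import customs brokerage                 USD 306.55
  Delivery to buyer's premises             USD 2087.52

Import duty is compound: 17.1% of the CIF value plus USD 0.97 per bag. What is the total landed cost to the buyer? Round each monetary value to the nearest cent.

Total landed cost: USD 100821.97

FCA: the seller delivers export-cleared goods to the carrier; the buyer bears costs from that point.
Already in the invoice (seller's account under FCA): inland to port, export clearance — exclude.
CIF value = FCA price + origin terminal + freight + insurance = 77273.81 + 359.98 + 5298.57 + 139.85 = 83072.21
Ad valorem component: 83072.21 × 17.1% = 14205.35
Specific component: 734 × 0.97 = 711.98
Import duty = 14205.35 + 711.98 = 14917.33
Buyer bears: origin terminal 359.98 + freight 5298.57 + insurance 139.85 + destination terminal 438.36 + brokerage 306.55 + delivery 2087.52 + duty 14917.33 = 23548.16
Landed cost = invoice 77273.81 + 23548.16 = 100821.97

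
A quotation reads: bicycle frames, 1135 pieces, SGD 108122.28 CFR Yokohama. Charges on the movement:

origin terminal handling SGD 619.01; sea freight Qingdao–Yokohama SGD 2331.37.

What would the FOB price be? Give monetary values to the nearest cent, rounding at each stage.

FOB price: SGD 105790.91

Not relevant to the conversion: origin terminal — on the seller under both CFR and FOB; already in the CFR price and stays in the FOB price.
From CFR to FOB, the seller no longer bears: freight.
FOB price = 108122.28 − 2331.37 = 105790.91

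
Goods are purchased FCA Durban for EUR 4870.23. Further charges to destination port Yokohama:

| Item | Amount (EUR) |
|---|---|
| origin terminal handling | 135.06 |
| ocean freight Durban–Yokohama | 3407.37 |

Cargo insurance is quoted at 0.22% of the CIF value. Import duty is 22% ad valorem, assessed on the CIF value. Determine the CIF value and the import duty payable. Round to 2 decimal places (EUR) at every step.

Let C be the CIF value. C = FCA price + pre-shipment costs + freight + 0.22% × C
C − 0.22% × C = 4870.23 + 135.06 + 3407.37
0.9978 × C = 8412.66
C = 8412.66 / 0.9978 = 8431.21
Insurance premium = 0.22% × 8431.21 = 18.55
Import duty = 8431.21 × 22% = 1854.87

CIF value: EUR 8431.21; import duty: EUR 1854.87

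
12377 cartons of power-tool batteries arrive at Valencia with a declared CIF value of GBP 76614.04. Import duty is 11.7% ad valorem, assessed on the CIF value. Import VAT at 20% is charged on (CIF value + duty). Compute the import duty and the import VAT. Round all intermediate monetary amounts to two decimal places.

Import duty = 76614.04 × 11.7% = 8963.84
VAT base = CIF + duty = 76614.04 + 8963.84 = 85577.88
Import VAT = 85577.88 × 20% = 17115.58

Import duty: GBP 8963.84; import VAT: GBP 17115.58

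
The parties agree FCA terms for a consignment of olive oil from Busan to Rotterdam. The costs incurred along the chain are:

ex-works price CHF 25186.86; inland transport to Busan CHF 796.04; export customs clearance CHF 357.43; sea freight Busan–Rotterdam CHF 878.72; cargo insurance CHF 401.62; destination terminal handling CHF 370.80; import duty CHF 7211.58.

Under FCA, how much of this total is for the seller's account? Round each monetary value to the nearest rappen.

FCA: the seller delivers export-cleared goods to the carrier; the buyer bears costs from that point.
Seller's account: goods 25186.86 + inland to port 796.04 + export clearance 357.43 = 26340.33
Buyer's account: freight 878.72 + insurance 401.62 + destination terminal 370.80 + duty 7211.58 = 8862.72

Seller's account: CHF 26340.33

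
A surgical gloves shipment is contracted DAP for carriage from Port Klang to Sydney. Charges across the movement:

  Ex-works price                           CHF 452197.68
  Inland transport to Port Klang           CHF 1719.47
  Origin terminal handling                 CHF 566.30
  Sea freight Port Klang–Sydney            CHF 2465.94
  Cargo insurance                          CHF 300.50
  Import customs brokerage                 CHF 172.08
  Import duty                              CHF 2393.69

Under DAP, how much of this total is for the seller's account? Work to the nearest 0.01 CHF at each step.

DAP: the seller bears all costs to the named destination except import duty and clearance.
Seller's account: goods 452197.68 + inland to port 1719.47 + origin terminal 566.30 + freight 2465.94 + insurance 300.50 = 457249.89
Buyer's account: brokerage 172.08 + duty 2393.69 = 2565.77

Seller's account: CHF 457249.89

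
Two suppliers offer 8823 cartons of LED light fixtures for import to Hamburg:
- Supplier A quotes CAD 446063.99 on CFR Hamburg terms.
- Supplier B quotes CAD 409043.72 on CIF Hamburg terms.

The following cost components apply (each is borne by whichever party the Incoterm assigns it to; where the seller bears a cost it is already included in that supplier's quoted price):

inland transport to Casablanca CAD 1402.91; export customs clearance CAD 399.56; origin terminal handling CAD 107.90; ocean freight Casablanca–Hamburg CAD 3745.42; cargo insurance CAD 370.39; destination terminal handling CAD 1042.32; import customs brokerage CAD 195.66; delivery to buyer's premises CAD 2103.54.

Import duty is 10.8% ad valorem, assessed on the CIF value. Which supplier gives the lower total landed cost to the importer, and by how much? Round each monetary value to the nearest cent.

Supplier A (CFR):
CIF value = CFR price + insurance = 446063.99 + 370.39 = 446434.38
Import duty = 446434.38 × 10.8% = 48214.91
Buyer bears (A): 370.39 + 1042.32 + 195.66 + 2103.54 = 3711.91
Landed cost (A) = invoice 446063.99 + 3711.91 + duty 48214.91 = 497990.81
Supplier B (CIF):
The CIF price already equals the CIF value: 409043.72
Import duty = 409043.72 × 10.8% = 44176.72
Buyer bears (B): 1042.32 + 195.66 + 2103.54 = 3341.52
Landed cost (B) = invoice 409043.72 + 3341.52 + duty 44176.72 = 456561.96
Difference = |497990.81 − 456561.96| = 41428.85

Supplier B is cheaper by CAD 41428.85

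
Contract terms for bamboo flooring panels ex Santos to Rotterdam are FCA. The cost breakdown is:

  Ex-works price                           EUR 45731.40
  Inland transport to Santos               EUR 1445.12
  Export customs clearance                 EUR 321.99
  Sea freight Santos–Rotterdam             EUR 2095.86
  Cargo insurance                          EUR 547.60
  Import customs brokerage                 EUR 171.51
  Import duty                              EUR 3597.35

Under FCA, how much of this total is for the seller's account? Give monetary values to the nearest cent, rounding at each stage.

FCA: the seller delivers export-cleared goods to the carrier; the buyer bears costs from that point.
Seller's account: goods 45731.40 + inland to port 1445.12 + export clearance 321.99 = 47498.51
Buyer's account: freight 2095.86 + insurance 547.60 + brokerage 171.51 + duty 3597.35 = 6412.32

Seller's account: EUR 47498.51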